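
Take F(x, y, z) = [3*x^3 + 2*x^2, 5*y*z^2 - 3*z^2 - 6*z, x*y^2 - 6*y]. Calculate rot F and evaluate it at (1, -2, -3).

(-82, -4, 0)

(∇×F)₁ = ∂F₃/∂y − ∂F₂/∂z = 2*x*y - 10*y*z + 6*z
(∇×F)₂ = ∂F₁/∂z − ∂F₃/∂x = -y^2
(∇×F)₃ = ∂F₂/∂x − ∂F₁/∂y = 0
∇×F = (2*x*y - 10*y*z + 6*z, -y^2, 0)
At (1, -2, -3): (-82, -4, 0).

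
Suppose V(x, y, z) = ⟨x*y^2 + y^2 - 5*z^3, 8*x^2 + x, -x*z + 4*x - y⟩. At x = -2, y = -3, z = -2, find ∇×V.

(∇×V)₁ = ∂V₃/∂y − ∂V₂/∂z = -1
(∇×V)₂ = ∂V₁/∂z − ∂V₃/∂x = -15*z^2 + z - 4
(∇×V)₃ = ∂V₂/∂x − ∂V₁/∂y = -2*x*y + 16*x - 2*y + 1
∇×V = (-1, -15*z^2 + z - 4, -2*x*y + 16*x - 2*y + 1)
At (-2, -3, -2): (-1, -66, -37).

(-1, -66, -37)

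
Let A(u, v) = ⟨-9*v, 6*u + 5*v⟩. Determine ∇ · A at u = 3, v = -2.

5

∂A₁/∂u = 0
∂A₂/∂v = 5
∇·A = 5
At (3, -2): 5.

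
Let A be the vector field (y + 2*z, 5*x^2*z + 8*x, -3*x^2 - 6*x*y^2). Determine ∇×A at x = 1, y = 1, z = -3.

(-17, 14, -23)

(∇×A)₁ = ∂A₃/∂y − ∂A₂/∂z = -5*x^2 - 12*x*y
(∇×A)₂ = ∂A₁/∂z − ∂A₃/∂x = 6*x + 6*y^2 + 2
(∇×A)₃ = ∂A₂/∂x − ∂A₁/∂y = 10*x*z + 7
∇×A = (-5*x^2 - 12*x*y, 6*x + 6*y^2 + 2, 10*x*z + 7)
At (1, 1, -3): (-17, 14, -23).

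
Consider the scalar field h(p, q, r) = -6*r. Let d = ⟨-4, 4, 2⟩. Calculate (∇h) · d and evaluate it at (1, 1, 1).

-12

∂h/∂p = 0
∂h/∂q = 0
∂h/∂r = -6
∇h at (1, 1, 1) = (0, 0, -6)
∇h · d = (0)(-4) + (0)(4) + (-6)(2) = -12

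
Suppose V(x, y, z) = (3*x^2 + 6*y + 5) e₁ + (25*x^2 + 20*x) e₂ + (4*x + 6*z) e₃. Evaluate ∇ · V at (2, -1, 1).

∂V₁/∂x = 6*x
∂V₂/∂y = 0
∂V₃/∂z = 6
∇·V = 6*x + 6
At (2, -1, 1): 18.

18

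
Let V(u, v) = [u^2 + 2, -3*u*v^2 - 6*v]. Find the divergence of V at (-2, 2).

∂V₁/∂u = 2*u
∂V₂/∂v = -6*u*v - 6
∇·V = -6*u*v + 2*u - 6
At (-2, 2): 14.

14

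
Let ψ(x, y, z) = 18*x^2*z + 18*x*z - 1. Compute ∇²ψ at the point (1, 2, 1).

36

∂²ψ/∂x² = 36*z
∂²ψ/∂y² = 0
∂²ψ/∂z² = 0
∇²ψ = 36*z
At (1, 2, 1): 36.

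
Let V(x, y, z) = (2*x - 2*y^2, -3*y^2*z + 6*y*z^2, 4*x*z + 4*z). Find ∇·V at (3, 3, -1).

∂V₁/∂x = 2
∂V₂/∂y = -6*y*z + 6*z^2
∂V₃/∂z = 4*x + 4
∇·V = 4*x - 6*y*z + 6*z^2 + 6
At (3, 3, -1): 42.

42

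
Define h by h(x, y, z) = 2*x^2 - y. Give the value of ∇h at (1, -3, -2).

(4, -1, 0)

∂h/∂x = 4*x
∂h/∂y = -1
∂h/∂z = 0
∇h = (4*x, -1, 0)
At (1, -3, -2): (4, -1, 0).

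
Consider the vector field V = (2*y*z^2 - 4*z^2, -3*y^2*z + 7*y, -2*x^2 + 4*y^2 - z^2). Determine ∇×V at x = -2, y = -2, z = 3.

(∇×V)₁ = ∂V₃/∂y − ∂V₂/∂z = 3*y^2 + 8*y
(∇×V)₂ = ∂V₁/∂z − ∂V₃/∂x = 4*x + 4*y*z - 8*z
(∇×V)₃ = ∂V₂/∂x − ∂V₁/∂y = -2*z^2
∇×V = (3*y^2 + 8*y, 4*x + 4*y*z - 8*z, -2*z^2)
At (-2, -2, 3): (-4, -56, -18).

(-4, -56, -18)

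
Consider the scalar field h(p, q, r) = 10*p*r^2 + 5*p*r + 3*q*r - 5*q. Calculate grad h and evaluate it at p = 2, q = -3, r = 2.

(50, 1, 81)

∂h/∂p = 10*r^2 + 5*r
∂h/∂q = 3*r - 5
∂h/∂r = 20*p*r + 5*p + 3*q
∇h = (10*r^2 + 5*r, 3*r - 5, 20*p*r + 5*p + 3*q)
At (2, -3, 2): (50, 1, 81).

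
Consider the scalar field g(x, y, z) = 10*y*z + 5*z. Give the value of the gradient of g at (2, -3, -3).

∂g/∂x = 0
∂g/∂y = 10*z
∂g/∂z = 10*y + 5
∇g = (0, 10*z, 10*y + 5)
At (2, -3, -3): (0, -30, -25).

(0, -30, -25)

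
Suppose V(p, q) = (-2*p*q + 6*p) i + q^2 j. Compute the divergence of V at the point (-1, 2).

∂V₁/∂p = -2*q + 6
∂V₂/∂q = 2*q
∇·V = 6
At (-1, 2): 6.

6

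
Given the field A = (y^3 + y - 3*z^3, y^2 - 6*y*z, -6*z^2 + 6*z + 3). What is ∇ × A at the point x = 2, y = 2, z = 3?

(∇×A)₁ = ∂A₃/∂y − ∂A₂/∂z = 6*y
(∇×A)₂ = ∂A₁/∂z − ∂A₃/∂x = -9*z^2
(∇×A)₃ = ∂A₂/∂x − ∂A₁/∂y = -3*y^2 - 1
∇×A = (6*y, -9*z^2, -3*y^2 - 1)
At (2, 2, 3): (12, -81, -13).

(12, -81, -13)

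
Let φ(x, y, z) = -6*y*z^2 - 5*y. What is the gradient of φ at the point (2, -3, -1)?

∂φ/∂x = 0
∂φ/∂y = -6*z^2 - 5
∂φ/∂z = -12*y*z
∇φ = (0, -6*z^2 - 5, -12*y*z)
At (2, -3, -1): (0, -11, -36).

(0, -11, -36)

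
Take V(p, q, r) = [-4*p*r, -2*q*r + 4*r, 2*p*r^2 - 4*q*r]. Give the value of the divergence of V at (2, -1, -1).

∂V₁/∂p = -4*r
∂V₂/∂q = -2*r
∂V₃/∂r = 4*p*r - 4*q
∇·V = 4*p*r - 4*q - 6*r
At (2, -1, -1): 2.

2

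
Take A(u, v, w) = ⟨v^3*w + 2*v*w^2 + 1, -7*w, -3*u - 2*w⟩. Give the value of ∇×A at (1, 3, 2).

(7, 54, -62)

(∇×A)₁ = ∂A₃/∂v − ∂A₂/∂w = 7
(∇×A)₂ = ∂A₁/∂w − ∂A₃/∂u = v^3 + 4*v*w + 3
(∇×A)₃ = ∂A₂/∂u − ∂A₁/∂v = -3*v^2*w - 2*w^2
∇×A = (7, v^3 + 4*v*w + 3, -3*v^2*w - 2*w^2)
At (1, 3, 2): (7, 54, -62).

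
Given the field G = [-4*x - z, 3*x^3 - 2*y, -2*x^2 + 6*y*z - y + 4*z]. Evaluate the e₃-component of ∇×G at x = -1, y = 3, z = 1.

9

(∇×G)_3 = ∂G₂/∂x − ∂G₁/∂y
= 9*x^2 − (0)
= 9*x^2
At (-1, 3, 1): 9.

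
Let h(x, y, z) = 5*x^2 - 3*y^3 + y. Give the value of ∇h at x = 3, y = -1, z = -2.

∂h/∂x = 10*x
∂h/∂y = -9*y^2 + 1
∂h/∂z = 0
∇h = (10*x, -9*y^2 + 1, 0)
At (3, -1, -2): (30, -8, 0).

(30, -8, 0)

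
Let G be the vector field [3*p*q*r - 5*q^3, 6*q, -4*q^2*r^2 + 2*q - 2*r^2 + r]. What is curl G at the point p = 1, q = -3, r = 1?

(∇×G)₁ = ∂G₃/∂q − ∂G₂/∂r = -8*q*r^2 + 2
(∇×G)₂ = ∂G₁/∂r − ∂G₃/∂p = 3*p*q
(∇×G)₃ = ∂G₂/∂p − ∂G₁/∂q = -3*p*r + 15*q^2
∇×G = (-8*q*r^2 + 2, 3*p*q, -3*p*r + 15*q^2)
At (1, -3, 1): (26, -9, 132).

(26, -9, 132)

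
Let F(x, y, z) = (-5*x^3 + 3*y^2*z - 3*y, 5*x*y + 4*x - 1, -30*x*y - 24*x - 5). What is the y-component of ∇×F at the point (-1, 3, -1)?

141

(∇×F)_2 = ∂F₁/∂z − ∂F₃/∂x
= 3*y^2 − (-30*y - 24)
= 3*y^2 + 30*y + 24
At (-1, 3, -1): 141.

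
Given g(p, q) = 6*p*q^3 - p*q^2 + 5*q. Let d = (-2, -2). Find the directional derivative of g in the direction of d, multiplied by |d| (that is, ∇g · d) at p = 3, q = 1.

-116

∂g/∂p = 6*q^3 - q^2
∂g/∂q = 18*p*q^2 - 2*p*q + 5
∇g at (3, 1) = (5, 53)
∇g · d = (5)(-2) + (53)(-2) = -116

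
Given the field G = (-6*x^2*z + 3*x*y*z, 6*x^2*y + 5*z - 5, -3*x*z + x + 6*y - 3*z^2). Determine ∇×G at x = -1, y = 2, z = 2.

(1, -7, -18)

(∇×G)₁ = ∂G₃/∂y − ∂G₂/∂z = 1
(∇×G)₂ = ∂G₁/∂z − ∂G₃/∂x = -6*x^2 + 3*x*y + 3*z - 1
(∇×G)₃ = ∂G₂/∂x − ∂G₁/∂y = 12*x*y - 3*x*z
∇×G = (1, -6*x^2 + 3*x*y + 3*z - 1, 12*x*y - 3*x*z)
At (-1, 2, 2): (1, -7, -18).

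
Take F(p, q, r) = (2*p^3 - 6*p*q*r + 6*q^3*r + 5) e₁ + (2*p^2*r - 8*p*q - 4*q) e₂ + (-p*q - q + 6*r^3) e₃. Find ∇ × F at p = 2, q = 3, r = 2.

(-11, 129, -308)

(∇×F)₁ = ∂F₃/∂q − ∂F₂/∂r = -2*p^2 - p - 1
(∇×F)₂ = ∂F₁/∂r − ∂F₃/∂p = -6*p*q + 6*q^3 + q
(∇×F)₃ = ∂F₂/∂p − ∂F₁/∂q = 10*p*r - 18*q^2*r - 8*q
∇×F = (-2*p^2 - p - 1, -6*p*q + 6*q^3 + q, 10*p*r - 18*q^2*r - 8*q)
At (2, 3, 2): (-11, 129, -308).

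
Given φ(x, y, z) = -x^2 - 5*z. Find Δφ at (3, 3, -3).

-2

∂²φ/∂x² = -2
∂²φ/∂y² = 0
∂²φ/∂z² = 0
∇²φ = -2
At (3, 3, -3): -2.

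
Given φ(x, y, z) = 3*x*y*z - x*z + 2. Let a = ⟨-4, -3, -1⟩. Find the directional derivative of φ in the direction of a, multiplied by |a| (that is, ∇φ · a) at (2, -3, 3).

86

∂φ/∂x = 3*y*z - z
∂φ/∂y = 3*x*z
∂φ/∂z = 3*x*y - x
∇φ at (2, -3, 3) = (-30, 18, -20)
∇φ · a = (-30)(-4) + (18)(-3) + (-20)(-1) = 86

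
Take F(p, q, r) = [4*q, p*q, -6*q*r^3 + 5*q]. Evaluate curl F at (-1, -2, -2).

(∇×F)₁ = ∂F₃/∂q − ∂F₂/∂r = -6*r^3 + 5
(∇×F)₂ = ∂F₁/∂r − ∂F₃/∂p = 0
(∇×F)₃ = ∂F₂/∂p − ∂F₁/∂q = q - 4
∇×F = (-6*r^3 + 5, 0, q - 4)
At (-1, -2, -2): (53, 0, -6).

(53, 0, -6)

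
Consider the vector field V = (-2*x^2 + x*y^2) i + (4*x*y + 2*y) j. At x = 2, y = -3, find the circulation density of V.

0

∂V₂/∂x = 4*y
∂V₁/∂y = 2*x*y
Scalar curl = -2*x*y + 4*y
At (2, -3): 0.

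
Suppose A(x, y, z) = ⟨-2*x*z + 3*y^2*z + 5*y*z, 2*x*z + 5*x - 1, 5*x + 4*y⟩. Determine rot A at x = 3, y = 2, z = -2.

(-2, 11, 35)

(∇×A)₁ = ∂A₃/∂y − ∂A₂/∂z = -2*x + 4
(∇×A)₂ = ∂A₁/∂z − ∂A₃/∂x = -2*x + 3*y^2 + 5*y - 5
(∇×A)₃ = ∂A₂/∂x − ∂A₁/∂y = -6*y*z - 3*z + 5
∇×A = (-2*x + 4, -2*x + 3*y^2 + 5*y - 5, -6*y*z - 3*z + 5)
At (3, 2, -2): (-2, 11, 35).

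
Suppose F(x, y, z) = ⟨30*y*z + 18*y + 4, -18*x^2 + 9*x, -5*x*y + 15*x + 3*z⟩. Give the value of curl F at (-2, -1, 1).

(∇×F)₁ = ∂F₃/∂y − ∂F₂/∂z = -5*x
(∇×F)₂ = ∂F₁/∂z − ∂F₃/∂x = 35*y - 15
(∇×F)₃ = ∂F₂/∂x − ∂F₁/∂y = -36*x - 30*z - 9
∇×F = (-5*x, 35*y - 15, -36*x - 30*z - 9)
At (-2, -1, 1): (10, -50, 33).

(10, -50, 33)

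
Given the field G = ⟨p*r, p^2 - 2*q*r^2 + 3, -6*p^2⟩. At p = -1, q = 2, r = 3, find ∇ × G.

(24, -13, -2)

(∇×G)₁ = ∂G₃/∂q − ∂G₂/∂r = 4*q*r
(∇×G)₂ = ∂G₁/∂r − ∂G₃/∂p = 13*p
(∇×G)₃ = ∂G₂/∂p − ∂G₁/∂q = 2*p
∇×G = (4*q*r, 13*p, 2*p)
At (-1, 2, 3): (24, -13, -2).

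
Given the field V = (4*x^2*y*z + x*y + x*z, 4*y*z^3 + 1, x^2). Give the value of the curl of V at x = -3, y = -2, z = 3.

(∇×V)₁ = ∂V₃/∂y − ∂V₂/∂z = -12*y*z^2
(∇×V)₂ = ∂V₁/∂z − ∂V₃/∂x = 4*x^2*y - x
(∇×V)₃ = ∂V₂/∂x − ∂V₁/∂y = -4*x^2*z - x
∇×V = (-12*y*z^2, 4*x^2*y - x, -4*x^2*z - x)
At (-3, -2, 3): (216, -69, -105).

(216, -69, -105)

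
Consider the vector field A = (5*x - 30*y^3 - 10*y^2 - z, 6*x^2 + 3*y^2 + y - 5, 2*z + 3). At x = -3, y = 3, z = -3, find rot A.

(0, -1, 834)

(∇×A)₁ = ∂A₃/∂y − ∂A₂/∂z = 0
(∇×A)₂ = ∂A₁/∂z − ∂A₃/∂x = -1
(∇×A)₃ = ∂A₂/∂x − ∂A₁/∂y = 12*x + 90*y^2 + 20*y
∇×A = (0, -1, 12*x + 90*y^2 + 20*y)
At (-3, 3, -3): (0, -1, 834).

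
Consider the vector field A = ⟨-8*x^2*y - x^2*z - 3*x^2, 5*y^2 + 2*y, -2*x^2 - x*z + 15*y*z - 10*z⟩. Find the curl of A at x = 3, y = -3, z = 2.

(30, 5, 72)

(∇×A)₁ = ∂A₃/∂y − ∂A₂/∂z = 15*z
(∇×A)₂ = ∂A₁/∂z − ∂A₃/∂x = -x^2 + 4*x + z
(∇×A)₃ = ∂A₂/∂x − ∂A₁/∂y = 8*x^2
∇×A = (15*z, -x^2 + 4*x + z, 8*x^2)
At (3, -3, 2): (30, 5, 72).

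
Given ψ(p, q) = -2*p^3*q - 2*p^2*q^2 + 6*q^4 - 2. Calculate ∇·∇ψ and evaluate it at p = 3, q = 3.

468

∂²ψ/∂p² = -4*q*(3*p + q)
∂²ψ/∂q² = 4*(-p^2 + 18*q^2)
∇²ψ = -4*p^2 - 12*p*q + 68*q^2
At (3, 3): 468.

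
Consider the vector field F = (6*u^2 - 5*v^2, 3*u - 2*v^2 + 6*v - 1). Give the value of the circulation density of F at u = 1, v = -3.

∂F₂/∂u = 3
∂F₁/∂v = -10*v
Scalar curl = 10*v + 3
At (1, -3): -27.

-27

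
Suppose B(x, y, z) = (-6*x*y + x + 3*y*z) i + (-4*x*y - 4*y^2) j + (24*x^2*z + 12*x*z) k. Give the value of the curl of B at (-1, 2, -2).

(∇×B)₁ = ∂B₃/∂y − ∂B₂/∂z = 0
(∇×B)₂ = ∂B₁/∂z − ∂B₃/∂x = -48*x*z + 3*y - 12*z
(∇×B)₃ = ∂B₂/∂x − ∂B₁/∂y = 6*x - 4*y - 3*z
∇×B = (0, -48*x*z + 3*y - 12*z, 6*x - 4*y - 3*z)
At (-1, 2, -2): (0, -66, -8).

(0, -66, -8)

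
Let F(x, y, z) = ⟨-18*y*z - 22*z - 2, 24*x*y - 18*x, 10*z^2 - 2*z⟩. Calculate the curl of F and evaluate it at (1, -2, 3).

(0, 14, -12)

(∇×F)₁ = ∂F₃/∂y − ∂F₂/∂z = 0
(∇×F)₂ = ∂F₁/∂z − ∂F₃/∂x = -18*y - 22
(∇×F)₃ = ∂F₂/∂x − ∂F₁/∂y = 24*y + 18*z - 18
∇×F = (0, -18*y - 22, 24*y + 18*z - 18)
At (1, -2, 3): (0, 14, -12).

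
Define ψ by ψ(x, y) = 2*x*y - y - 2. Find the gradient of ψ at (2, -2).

∂ψ/∂x = 2*y
∂ψ/∂y = 2*x - 1
∇ψ = (2*y, 2*x - 1)
At (2, -2): (-4, 3).

(-4, 3)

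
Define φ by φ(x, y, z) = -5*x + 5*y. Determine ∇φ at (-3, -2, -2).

∂φ/∂x = -5
∂φ/∂y = 5
∂φ/∂z = 0
∇φ = (-5, 5, 0)
At (-3, -2, -2): (-5, 5, 0).

(-5, 5, 0)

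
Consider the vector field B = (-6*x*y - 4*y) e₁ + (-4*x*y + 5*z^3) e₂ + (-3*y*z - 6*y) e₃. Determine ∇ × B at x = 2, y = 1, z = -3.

(-132, 0, 12)

(∇×B)₁ = ∂B₃/∂y − ∂B₂/∂z = -15*z^2 - 3*z - 6
(∇×B)₂ = ∂B₁/∂z − ∂B₃/∂x = 0
(∇×B)₃ = ∂B₂/∂x − ∂B₁/∂y = 6*x - 4*y + 4
∇×B = (-15*z^2 - 3*z - 6, 0, 6*x - 4*y + 4)
At (2, 1, -3): (-132, 0, 12).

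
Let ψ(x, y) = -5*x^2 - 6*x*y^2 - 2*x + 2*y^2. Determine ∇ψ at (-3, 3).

(-26, 120)

∂ψ/∂x = -10*x - 6*y^2 - 2
∂ψ/∂y = -12*x*y + 4*y
∇ψ = (-10*x - 6*y^2 - 2, -12*x*y + 4*y)
At (-3, 3): (-26, 120).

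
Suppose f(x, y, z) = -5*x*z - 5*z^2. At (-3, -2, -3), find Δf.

∂²f/∂x² = 0
∂²f/∂y² = 0
∂²f/∂z² = -10
∇²f = -10
At (-3, -2, -3): -10.

-10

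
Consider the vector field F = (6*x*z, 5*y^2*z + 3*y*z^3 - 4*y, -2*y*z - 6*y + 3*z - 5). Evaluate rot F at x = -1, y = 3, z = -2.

(∇×F)₁ = ∂F₃/∂y − ∂F₂/∂z = -5*y^2 - 9*y*z^2 - 2*z - 6
(∇×F)₂ = ∂F₁/∂z − ∂F₃/∂x = 6*x
(∇×F)₃ = ∂F₂/∂x − ∂F₁/∂y = 0
∇×F = (-5*y^2 - 9*y*z^2 - 2*z - 6, 6*x, 0)
At (-1, 3, -2): (-155, -6, 0).

(-155, -6, 0)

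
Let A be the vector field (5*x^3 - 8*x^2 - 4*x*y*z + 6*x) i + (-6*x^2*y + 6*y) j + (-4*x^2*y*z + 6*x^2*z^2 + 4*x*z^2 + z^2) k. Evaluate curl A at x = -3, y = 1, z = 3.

(∇×A)₁ = ∂A₃/∂y − ∂A₂/∂z = -4*x^2*z
(∇×A)₂ = ∂A₁/∂z − ∂A₃/∂x = 8*x*y*z - 4*x*y - 12*x*z^2 - 4*z^2
(∇×A)₃ = ∂A₂/∂x − ∂A₁/∂y = -12*x*y + 4*x*z
∇×A = (-4*x^2*z, 8*x*y*z - 4*x*y - 12*x*z^2 - 4*z^2, -12*x*y + 4*x*z)
At (-3, 1, 3): (-108, 228, 0).

(-108, 228, 0)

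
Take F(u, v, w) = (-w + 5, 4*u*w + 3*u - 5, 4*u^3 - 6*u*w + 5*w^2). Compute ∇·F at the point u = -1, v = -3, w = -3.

∂F₁/∂u = 0
∂F₂/∂v = 0
∂F₃/∂w = -6*u + 10*w
∇·F = -6*u + 10*w
At (-1, -3, -3): -24.

-24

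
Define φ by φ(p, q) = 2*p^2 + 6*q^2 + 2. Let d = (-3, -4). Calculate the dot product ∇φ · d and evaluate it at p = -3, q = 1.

-12

∂φ/∂p = 4*p
∂φ/∂q = 12*q
∇φ at (-3, 1) = (-12, 12)
∇φ · d = (-12)(-3) + (12)(-4) = -12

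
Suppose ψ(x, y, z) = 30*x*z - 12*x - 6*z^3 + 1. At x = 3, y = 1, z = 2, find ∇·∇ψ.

∂²ψ/∂x² = 0
∂²ψ/∂y² = 0
∂²ψ/∂z² = -36*z
∇²ψ = -36*z
At (3, 1, 2): -72.

-72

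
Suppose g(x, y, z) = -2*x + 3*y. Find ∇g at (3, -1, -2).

∂g/∂x = -2
∂g/∂y = 3
∂g/∂z = 0
∇g = (-2, 3, 0)
At (3, -1, -2): (-2, 3, 0).

(-2, 3, 0)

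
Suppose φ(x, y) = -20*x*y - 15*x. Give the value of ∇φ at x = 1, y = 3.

(-75, -20)

∂φ/∂x = -20*y - 15
∂φ/∂y = -20*x
∇φ = (-20*y - 15, -20*x)
At (1, 3): (-75, -20).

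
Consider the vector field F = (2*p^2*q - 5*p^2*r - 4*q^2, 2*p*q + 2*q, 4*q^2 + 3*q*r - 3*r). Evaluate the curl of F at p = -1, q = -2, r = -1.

(∇×F)₁ = ∂F₃/∂q − ∂F₂/∂r = 8*q + 3*r
(∇×F)₂ = ∂F₁/∂r − ∂F₃/∂p = -5*p^2
(∇×F)₃ = ∂F₂/∂p − ∂F₁/∂q = -2*p^2 + 10*q
∇×F = (8*q + 3*r, -5*p^2, -2*p^2 + 10*q)
At (-1, -2, -1): (-19, -5, -22).

(-19, -5, -22)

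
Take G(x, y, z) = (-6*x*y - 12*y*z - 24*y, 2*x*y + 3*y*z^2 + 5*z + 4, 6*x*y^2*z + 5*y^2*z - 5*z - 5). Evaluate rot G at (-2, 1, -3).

(55, 6, -22)

(∇×G)₁ = ∂G₃/∂y − ∂G₂/∂z = 12*x*y*z + 4*y*z - 5
(∇×G)₂ = ∂G₁/∂z − ∂G₃/∂x = -6*y^2*z - 12*y
(∇×G)₃ = ∂G₂/∂x − ∂G₁/∂y = 6*x + 2*y + 12*z + 24
∇×G = (12*x*y*z + 4*y*z - 5, -6*y^2*z - 12*y, 6*x + 2*y + 12*z + 24)
At (-2, 1, -3): (55, 6, -22).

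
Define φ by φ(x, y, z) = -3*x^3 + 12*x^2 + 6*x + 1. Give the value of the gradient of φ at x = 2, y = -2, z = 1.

∂φ/∂x = -9*x^2 + 24*x + 6
∂φ/∂y = 0
∂φ/∂z = 0
∇φ = (-9*x^2 + 24*x + 6, 0, 0)
At (2, -2, 1): (18, 0, 0).

(18, 0, 0)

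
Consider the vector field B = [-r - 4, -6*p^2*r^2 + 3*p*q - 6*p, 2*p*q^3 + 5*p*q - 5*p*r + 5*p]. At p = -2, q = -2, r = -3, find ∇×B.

(-202, 5, 204)

(∇×B)₁ = ∂B₃/∂q − ∂B₂/∂r = 12*p^2*r + 6*p*q^2 + 5*p
(∇×B)₂ = ∂B₁/∂r − ∂B₃/∂p = -2*q^3 - 5*q + 5*r - 6
(∇×B)₃ = ∂B₂/∂p − ∂B₁/∂q = -12*p*r^2 + 3*q - 6
∇×B = (12*p^2*r + 6*p*q^2 + 5*p, -2*q^3 - 5*q + 5*r - 6, -12*p*r^2 + 3*q - 6)
At (-2, -2, -3): (-202, 5, 204).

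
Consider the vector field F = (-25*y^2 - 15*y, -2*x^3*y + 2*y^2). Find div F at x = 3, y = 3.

-42

∂F₁/∂x = 0
∂F₂/∂y = -2*x^3 + 4*y
∇·F = -2*x^3 + 4*y
At (3, 3): -42.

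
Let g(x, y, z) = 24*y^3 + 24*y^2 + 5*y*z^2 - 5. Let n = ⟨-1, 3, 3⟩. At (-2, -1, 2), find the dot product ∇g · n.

72

∂g/∂x = 0
∂g/∂y = 72*y^2 + 48*y + 5*z^2
∂g/∂z = 10*y*z
∇g at (-2, -1, 2) = (0, 44, -20)
∇g · n = (0)(-1) + (44)(3) + (-20)(3) = 72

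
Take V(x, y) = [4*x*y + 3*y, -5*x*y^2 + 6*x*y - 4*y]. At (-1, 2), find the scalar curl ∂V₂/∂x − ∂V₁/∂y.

∂V₂/∂x = -5*y^2 + 6*y
∂V₁/∂y = 4*x + 3
Scalar curl = -4*x - 5*y^2 + 6*y - 3
At (-1, 2): -7.

-7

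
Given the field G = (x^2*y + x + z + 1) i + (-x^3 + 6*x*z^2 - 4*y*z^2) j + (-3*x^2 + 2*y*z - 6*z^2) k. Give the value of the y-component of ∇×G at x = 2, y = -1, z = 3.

13

(∇×G)_2 = ∂G₁/∂z − ∂G₃/∂x
= 1 − (-6*x)
= 6*x + 1
At (2, -1, 3): 13.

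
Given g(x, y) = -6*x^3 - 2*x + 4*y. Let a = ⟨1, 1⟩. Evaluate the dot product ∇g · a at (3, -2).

-160

∂g/∂x = -18*x^2 - 2
∂g/∂y = 4
∇g at (3, -2) = (-164, 4)
∇g · a = (-164)(1) + (4)(1) = -160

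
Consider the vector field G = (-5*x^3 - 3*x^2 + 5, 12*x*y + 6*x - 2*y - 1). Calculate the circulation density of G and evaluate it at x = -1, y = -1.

∂G₂/∂x = 12*y + 6
∂G₁/∂y = 0
Scalar curl = 12*y + 6
At (-1, -1): -6.

-6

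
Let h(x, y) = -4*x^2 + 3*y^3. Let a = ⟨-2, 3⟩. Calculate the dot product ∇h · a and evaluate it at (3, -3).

291

∂h/∂x = -8*x
∂h/∂y = 9*y^2
∇h at (3, -3) = (-24, 81)
∇h · a = (-24)(-2) + (81)(3) = 291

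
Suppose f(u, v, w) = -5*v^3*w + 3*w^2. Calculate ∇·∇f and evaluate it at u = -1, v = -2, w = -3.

∂²f/∂u² = 0
∂²f/∂v² = -30*v*w
∂²f/∂w² = 6
∇²f = -30*v*w + 6
At (-1, -2, -3): -174.

-174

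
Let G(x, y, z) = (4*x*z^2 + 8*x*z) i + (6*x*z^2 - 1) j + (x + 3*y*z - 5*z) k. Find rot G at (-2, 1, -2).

(-54, 15, 24)

(∇×G)₁ = ∂G₃/∂y − ∂G₂/∂z = -12*x*z + 3*z
(∇×G)₂ = ∂G₁/∂z − ∂G₃/∂x = 8*x*z + 8*x - 1
(∇×G)₃ = ∂G₂/∂x − ∂G₁/∂y = 6*z^2
∇×G = (-12*x*z + 3*z, 8*x*z + 8*x - 1, 6*z^2)
At (-2, 1, -2): (-54, 15, 24).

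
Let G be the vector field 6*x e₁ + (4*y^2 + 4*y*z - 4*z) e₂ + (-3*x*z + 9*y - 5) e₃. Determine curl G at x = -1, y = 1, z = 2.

(∇×G)₁ = ∂G₃/∂y − ∂G₂/∂z = -4*y + 13
(∇×G)₂ = ∂G₁/∂z − ∂G₃/∂x = 3*z
(∇×G)₃ = ∂G₂/∂x − ∂G₁/∂y = 0
∇×G = (-4*y + 13, 3*z, 0)
At (-1, 1, 2): (9, 6, 0).

(9, 6, 0)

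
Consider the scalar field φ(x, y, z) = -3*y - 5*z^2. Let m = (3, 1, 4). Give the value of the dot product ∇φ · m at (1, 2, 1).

∂φ/∂x = 0
∂φ/∂y = -3
∂φ/∂z = -10*z
∇φ at (1, 2, 1) = (0, -3, -10)
∇φ · m = (0)(3) + (-3)(1) + (-10)(4) = -43

-43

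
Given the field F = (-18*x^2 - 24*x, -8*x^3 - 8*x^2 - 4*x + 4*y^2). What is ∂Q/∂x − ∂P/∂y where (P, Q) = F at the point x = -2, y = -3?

-68

∂F₂/∂x = -24*x^2 - 16*x - 4
∂F₁/∂y = 0
Scalar curl = -24*x^2 - 16*x - 4
At (-2, -3): -68.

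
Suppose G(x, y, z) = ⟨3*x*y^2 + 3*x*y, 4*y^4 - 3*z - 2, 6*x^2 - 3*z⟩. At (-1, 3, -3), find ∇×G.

(3, 12, 21)

(∇×G)₁ = ∂G₃/∂y − ∂G₂/∂z = 3
(∇×G)₂ = ∂G₁/∂z − ∂G₃/∂x = -12*x
(∇×G)₃ = ∂G₂/∂x − ∂G₁/∂y = -6*x*y - 3*x
∇×G = (3, -12*x, -6*x*y - 3*x)
At (-1, 3, -3): (3, 12, 21).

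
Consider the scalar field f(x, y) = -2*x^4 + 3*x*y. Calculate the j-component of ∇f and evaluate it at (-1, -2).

-3

(∇f)_2 = ∂f/∂y = 3*x
At (-1, -2): -3.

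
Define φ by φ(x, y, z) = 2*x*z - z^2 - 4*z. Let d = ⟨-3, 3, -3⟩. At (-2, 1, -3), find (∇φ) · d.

∂φ/∂x = 2*z
∂φ/∂y = 0
∂φ/∂z = 2*x - 2*z - 4
∇φ at (-2, 1, -3) = (-6, 0, -2)
∇φ · d = (-6)(-3) + (0)(3) + (-2)(-3) = 24

24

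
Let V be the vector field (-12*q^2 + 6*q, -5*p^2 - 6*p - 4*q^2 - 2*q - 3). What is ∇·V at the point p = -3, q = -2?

14

∂V₁/∂p = 0
∂V₂/∂q = -8*q - 2
∇·V = -8*q - 2
At (-3, -2): 14.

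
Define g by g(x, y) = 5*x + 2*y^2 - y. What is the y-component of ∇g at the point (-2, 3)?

11

(∇g)_2 = ∂g/∂y = 4*y - 1
At (-2, 3): 11.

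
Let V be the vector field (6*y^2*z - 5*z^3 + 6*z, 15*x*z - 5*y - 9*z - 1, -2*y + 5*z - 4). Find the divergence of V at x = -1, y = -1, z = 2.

0

∂V₁/∂x = 0
∂V₂/∂y = -5
∂V₃/∂z = 5
∇·V = 0
At (-1, -1, 2): 0.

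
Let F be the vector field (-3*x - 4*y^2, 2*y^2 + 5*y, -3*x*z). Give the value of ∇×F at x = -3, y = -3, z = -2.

(∇×F)₁ = ∂F₃/∂y − ∂F₂/∂z = 0
(∇×F)₂ = ∂F₁/∂z − ∂F₃/∂x = 3*z
(∇×F)₃ = ∂F₂/∂x − ∂F₁/∂y = 8*y
∇×F = (0, 3*z, 8*y)
At (-3, -3, -2): (0, -6, -24).

(0, -6, -24)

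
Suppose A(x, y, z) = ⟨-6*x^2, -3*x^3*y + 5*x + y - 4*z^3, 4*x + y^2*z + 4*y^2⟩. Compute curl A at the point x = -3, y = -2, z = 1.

(-8, -4, 167)

(∇×A)₁ = ∂A₃/∂y − ∂A₂/∂z = 2*y*z + 8*y + 12*z^2
(∇×A)₂ = ∂A₁/∂z − ∂A₃/∂x = -4
(∇×A)₃ = ∂A₂/∂x − ∂A₁/∂y = -9*x^2*y + 5
∇×A = (2*y*z + 8*y + 12*z^2, -4, -9*x^2*y + 5)
At (-3, -2, 1): (-8, -4, 167).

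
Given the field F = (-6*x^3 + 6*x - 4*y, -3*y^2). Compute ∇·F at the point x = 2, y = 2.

∂F₁/∂x = -18*x^2 + 6
∂F₂/∂y = -6*y
∇·F = -18*x^2 - 6*y + 6
At (2, 2): -78.

-78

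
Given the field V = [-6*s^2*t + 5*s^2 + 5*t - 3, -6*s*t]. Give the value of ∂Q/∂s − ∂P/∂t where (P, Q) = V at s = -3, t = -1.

∂V₂/∂s = -6*t
∂V₁/∂t = -6*s^2 + 5
Scalar curl = 6*s^2 - 6*t - 5
At (-3, -1): 55.

55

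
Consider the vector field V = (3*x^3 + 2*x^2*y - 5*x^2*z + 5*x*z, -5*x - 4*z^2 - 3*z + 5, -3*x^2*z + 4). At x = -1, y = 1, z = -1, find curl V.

(-5, -4, -7)

(∇×V)₁ = ∂V₃/∂y − ∂V₂/∂z = 8*z + 3
(∇×V)₂ = ∂V₁/∂z − ∂V₃/∂x = -5*x^2 + 6*x*z + 5*x
(∇×V)₃ = ∂V₂/∂x − ∂V₁/∂y = -2*x^2 - 5
∇×V = (8*z + 3, -5*x^2 + 6*x*z + 5*x, -2*x^2 - 5)
At (-1, 1, -1): (-5, -4, -7).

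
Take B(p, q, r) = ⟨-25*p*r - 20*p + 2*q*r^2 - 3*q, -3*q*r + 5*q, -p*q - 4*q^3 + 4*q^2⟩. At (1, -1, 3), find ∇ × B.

(-24, -38, -15)

(∇×B)₁ = ∂B₃/∂q − ∂B₂/∂r = -p - 12*q^2 + 11*q
(∇×B)₂ = ∂B₁/∂r − ∂B₃/∂p = -25*p + 4*q*r + q
(∇×B)₃ = ∂B₂/∂p − ∂B₁/∂q = -2*r^2 + 3
∇×B = (-p - 12*q^2 + 11*q, -25*p + 4*q*r + q, -2*r^2 + 3)
At (1, -1, 3): (-24, -38, -15).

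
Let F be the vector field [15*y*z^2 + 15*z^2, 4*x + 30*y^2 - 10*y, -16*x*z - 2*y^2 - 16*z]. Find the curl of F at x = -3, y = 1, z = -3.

(-4, -228, -131)

(∇×F)₁ = ∂F₃/∂y − ∂F₂/∂z = -4*y
(∇×F)₂ = ∂F₁/∂z − ∂F₃/∂x = 30*y*z + 46*z
(∇×F)₃ = ∂F₂/∂x − ∂F₁/∂y = -15*z^2 + 4
∇×F = (-4*y, 30*y*z + 46*z, -15*z^2 + 4)
At (-3, 1, -3): (-4, -228, -131).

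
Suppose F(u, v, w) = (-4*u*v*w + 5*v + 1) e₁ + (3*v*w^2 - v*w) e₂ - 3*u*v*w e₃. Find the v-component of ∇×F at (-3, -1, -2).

-6

(∇×F)_2 = ∂F₁/∂w − ∂F₃/∂u
= -4*u*v − (-3*v*w)
= -4*u*v + 3*v*w
At (-3, -1, -2): -6.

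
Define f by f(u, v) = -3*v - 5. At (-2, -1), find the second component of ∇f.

-3

(∇f)_2 = ∂f/∂v = -3
At (-2, -1): -3.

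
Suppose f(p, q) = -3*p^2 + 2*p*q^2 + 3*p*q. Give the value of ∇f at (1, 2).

(8, 11)

∂f/∂p = -6*p + 2*q^2 + 3*q
∂f/∂q = 4*p*q + 3*p
∇f = (-6*p + 2*q^2 + 3*q, 4*p*q + 3*p)
At (1, 2): (8, 11).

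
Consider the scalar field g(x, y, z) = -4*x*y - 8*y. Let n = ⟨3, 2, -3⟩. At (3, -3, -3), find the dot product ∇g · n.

∂g/∂x = -4*y
∂g/∂y = -4*x - 8
∂g/∂z = 0
∇g at (3, -3, -3) = (12, -20, 0)
∇g · n = (12)(3) + (-20)(2) + (0)(-3) = -4

-4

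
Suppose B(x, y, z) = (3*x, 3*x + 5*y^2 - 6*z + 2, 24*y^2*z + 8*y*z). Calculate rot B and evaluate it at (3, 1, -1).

(-50, 0, 3)

(∇×B)₁ = ∂B₃/∂y − ∂B₂/∂z = 48*y*z + 8*z + 6
(∇×B)₂ = ∂B₁/∂z − ∂B₃/∂x = 0
(∇×B)₃ = ∂B₂/∂x − ∂B₁/∂y = 3
∇×B = (48*y*z + 8*z + 6, 0, 3)
At (3, 1, -1): (-50, 0, 3).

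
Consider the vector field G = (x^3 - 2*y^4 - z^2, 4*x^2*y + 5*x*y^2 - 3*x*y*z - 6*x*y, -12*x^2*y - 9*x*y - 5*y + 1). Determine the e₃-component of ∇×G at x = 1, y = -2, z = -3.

-66

(∇×G)_3 = ∂G₂/∂x − ∂G₁/∂y
= 8*x*y + 5*y^2 - 3*y*z - 6*y − (-8*y^3)
= 8*x*y + 8*y^3 + 5*y^2 - 3*y*z - 6*y
At (1, -2, -3): -66.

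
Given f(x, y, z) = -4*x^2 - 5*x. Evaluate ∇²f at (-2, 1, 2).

∂²f/∂x² = -8
∂²f/∂y² = 0
∂²f/∂z² = 0
∇²f = -8
At (-2, 1, 2): -8.

-8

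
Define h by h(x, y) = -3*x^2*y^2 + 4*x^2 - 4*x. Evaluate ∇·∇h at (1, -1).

-4

∂²h/∂x² = 2*(-3*y^2 + 4)
∂²h/∂y² = -6*x^2
∇²h = -6*x^2 - 6*y^2 + 8
At (1, -1): -4.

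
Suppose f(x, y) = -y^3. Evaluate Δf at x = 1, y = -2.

∂²f/∂x² = 0
∂²f/∂y² = -6*y
∇²f = -6*y
At (1, -2): 12.

12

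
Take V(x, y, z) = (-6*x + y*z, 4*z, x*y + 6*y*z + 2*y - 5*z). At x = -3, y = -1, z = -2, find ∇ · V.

∂V₁/∂x = -6
∂V₂/∂y = 0
∂V₃/∂z = 6*y - 5
∇·V = 6*y - 11
At (-3, -1, -2): -17.

-17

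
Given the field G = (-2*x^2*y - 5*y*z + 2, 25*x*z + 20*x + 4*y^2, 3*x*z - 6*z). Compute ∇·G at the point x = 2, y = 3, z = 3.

0

∂G₁/∂x = -4*x*y
∂G₂/∂y = 8*y
∂G₃/∂z = 3*x - 6
∇·G = -4*x*y + 3*x + 8*y - 6
At (2, 3, 3): 0.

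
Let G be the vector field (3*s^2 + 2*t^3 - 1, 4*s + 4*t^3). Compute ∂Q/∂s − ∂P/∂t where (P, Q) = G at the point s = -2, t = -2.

-20

∂G₂/∂s = 4
∂G₁/∂t = 6*t^2
Scalar curl = -6*t^2 + 4
At (-2, -2): -20.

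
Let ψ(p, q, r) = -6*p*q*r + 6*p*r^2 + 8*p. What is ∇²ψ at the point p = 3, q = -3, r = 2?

36

∂²ψ/∂p² = 0
∂²ψ/∂q² = 0
∂²ψ/∂r² = 12*p
∇²ψ = 12*p
At (3, -3, 2): 36.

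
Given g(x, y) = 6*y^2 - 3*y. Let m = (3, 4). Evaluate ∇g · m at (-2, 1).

∂g/∂x = 0
∂g/∂y = 12*y - 3
∇g at (-2, 1) = (0, 9)
∇g · m = (0)(3) + (9)(4) = 36

36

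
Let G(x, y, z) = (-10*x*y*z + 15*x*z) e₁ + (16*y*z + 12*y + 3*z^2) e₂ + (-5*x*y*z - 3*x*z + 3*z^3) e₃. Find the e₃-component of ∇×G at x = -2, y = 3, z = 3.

(∇×G)_3 = ∂G₂/∂x − ∂G₁/∂y
= 0 − (-10*x*z)
= 10*x*z
At (-2, 3, 3): -60.

-60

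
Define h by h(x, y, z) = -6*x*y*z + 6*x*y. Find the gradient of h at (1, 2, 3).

(-24, -12, -12)

∂h/∂x = -6*y*z + 6*y
∂h/∂y = -6*x*z + 6*x
∂h/∂z = -6*x*y
∇h = (-6*y*z + 6*y, -6*x*z + 6*x, -6*x*y)
At (1, 2, 3): (-24, -12, -12).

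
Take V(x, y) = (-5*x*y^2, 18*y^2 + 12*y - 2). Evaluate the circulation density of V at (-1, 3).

∂V₂/∂x = 0
∂V₁/∂y = -10*x*y
Scalar curl = 10*x*y
At (-1, 3): -30.

-30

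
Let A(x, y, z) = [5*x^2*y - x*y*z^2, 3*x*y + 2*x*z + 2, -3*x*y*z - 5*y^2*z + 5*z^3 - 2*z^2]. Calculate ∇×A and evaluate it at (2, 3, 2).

(∇×A)₁ = ∂A₃/∂y − ∂A₂/∂z = -3*x*z - 2*x - 10*y*z
(∇×A)₂ = ∂A₁/∂z − ∂A₃/∂x = -2*x*y*z + 3*y*z
(∇×A)₃ = ∂A₂/∂x − ∂A₁/∂y = -5*x^2 + x*z^2 + 3*y + 2*z
∇×A = (-3*x*z - 2*x - 10*y*z, -2*x*y*z + 3*y*z, -5*x^2 + x*z^2 + 3*y + 2*z)
At (2, 3, 2): (-76, -6, 1).

(-76, -6, 1)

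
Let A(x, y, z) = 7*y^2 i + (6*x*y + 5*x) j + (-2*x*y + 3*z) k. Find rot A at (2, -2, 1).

(-4, -4, 21)

(∇×A)₁ = ∂A₃/∂y − ∂A₂/∂z = -2*x
(∇×A)₂ = ∂A₁/∂z − ∂A₃/∂x = 2*y
(∇×A)₃ = ∂A₂/∂x − ∂A₁/∂y = -8*y + 5
∇×A = (-2*x, 2*y, -8*y + 5)
At (2, -2, 1): (-4, -4, 21).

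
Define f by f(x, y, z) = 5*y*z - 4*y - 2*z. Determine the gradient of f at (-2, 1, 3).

∂f/∂x = 0
∂f/∂y = 5*z - 4
∂f/∂z = 5*y - 2
∇f = (0, 5*z - 4, 5*y - 2)
At (-2, 1, 3): (0, 11, 3).

(0, 11, 3)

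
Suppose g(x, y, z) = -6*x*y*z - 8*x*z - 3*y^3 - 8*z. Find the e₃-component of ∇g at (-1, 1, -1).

6

(∇g)_3 = ∂g/∂z = -6*x*y - 8*x - 8
At (-1, 1, -1): 6.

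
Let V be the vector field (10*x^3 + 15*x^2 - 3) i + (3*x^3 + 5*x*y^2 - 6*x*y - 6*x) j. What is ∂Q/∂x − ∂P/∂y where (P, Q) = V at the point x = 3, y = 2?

∂V₂/∂x = 9*x^2 + 5*y^2 - 6*y - 6
∂V₁/∂y = 0
Scalar curl = 9*x^2 + 5*y^2 - 6*y - 6
At (3, 2): 83.

83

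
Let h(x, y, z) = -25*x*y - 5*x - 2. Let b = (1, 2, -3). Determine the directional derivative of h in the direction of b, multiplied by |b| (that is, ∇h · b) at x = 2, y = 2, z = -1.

∂h/∂x = -25*y - 5
∂h/∂y = -25*x
∂h/∂z = 0
∇h at (2, 2, -1) = (-55, -50, 0)
∇h · b = (-55)(1) + (-50)(2) + (0)(-3) = -155

-155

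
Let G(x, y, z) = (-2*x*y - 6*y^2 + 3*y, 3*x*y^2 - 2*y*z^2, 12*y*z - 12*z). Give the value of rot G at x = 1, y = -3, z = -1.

(0, 0, -10)

(∇×G)₁ = ∂G₃/∂y − ∂G₂/∂z = 4*y*z + 12*z
(∇×G)₂ = ∂G₁/∂z − ∂G₃/∂x = 0
(∇×G)₃ = ∂G₂/∂x − ∂G₁/∂y = 2*x + 3*y^2 + 12*y - 3
∇×G = (4*y*z + 12*z, 0, 2*x + 3*y^2 + 12*y - 3)
At (1, -3, -1): (0, 0, -10).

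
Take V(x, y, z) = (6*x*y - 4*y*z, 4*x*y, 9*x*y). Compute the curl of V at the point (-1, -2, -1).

(∇×V)₁ = ∂V₃/∂y − ∂V₂/∂z = 9*x
(∇×V)₂ = ∂V₁/∂z − ∂V₃/∂x = -13*y
(∇×V)₃ = ∂V₂/∂x − ∂V₁/∂y = -6*x + 4*y + 4*z
∇×V = (9*x, -13*y, -6*x + 4*y + 4*z)
At (-1, -2, -1): (-9, 26, -6).

(-9, 26, -6)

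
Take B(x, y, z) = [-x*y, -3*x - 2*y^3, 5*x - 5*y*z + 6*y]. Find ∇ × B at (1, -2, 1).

(∇×B)₁ = ∂B₃/∂y − ∂B₂/∂z = -5*z + 6
(∇×B)₂ = ∂B₁/∂z − ∂B₃/∂x = -5
(∇×B)₃ = ∂B₂/∂x − ∂B₁/∂y = x - 3
∇×B = (-5*z + 6, -5, x - 3)
At (1, -2, 1): (1, -5, -2).

(1, -5, -2)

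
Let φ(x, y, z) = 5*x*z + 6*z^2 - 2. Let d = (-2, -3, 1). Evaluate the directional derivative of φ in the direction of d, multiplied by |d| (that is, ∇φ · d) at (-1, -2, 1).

-3

∂φ/∂x = 5*z
∂φ/∂y = 0
∂φ/∂z = 5*x + 12*z
∇φ at (-1, -2, 1) = (5, 0, 7)
∇φ · d = (5)(-2) + (0)(-3) + (7)(1) = -3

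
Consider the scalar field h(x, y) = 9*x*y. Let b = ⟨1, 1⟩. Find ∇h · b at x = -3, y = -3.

-54

∂h/∂x = 9*y
∂h/∂y = 9*x
∇h at (-3, -3) = (-27, -27)
∇h · b = (-27)(1) + (-27)(1) = -54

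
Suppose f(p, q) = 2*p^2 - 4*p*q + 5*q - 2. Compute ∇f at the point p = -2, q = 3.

(-20, 13)

∂f/∂p = 4*p - 4*q
∂f/∂q = -4*p + 5
∇f = (4*p - 4*q, -4*p + 5)
At (-2, 3): (-20, 13).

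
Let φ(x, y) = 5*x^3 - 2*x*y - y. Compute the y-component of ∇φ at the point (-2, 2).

3

(∇φ)_2 = ∂φ/∂y = -2*x - 1
At (-2, 2): 3.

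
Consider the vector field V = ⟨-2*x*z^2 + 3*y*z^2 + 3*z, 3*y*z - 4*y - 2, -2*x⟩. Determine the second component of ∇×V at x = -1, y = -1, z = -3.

(∇×V)_2 = ∂V₁/∂z − ∂V₃/∂x
= -4*x*z + 6*y*z + 3 − (-2)
= -4*x*z + 6*y*z + 5
At (-1, -1, -3): 11.

11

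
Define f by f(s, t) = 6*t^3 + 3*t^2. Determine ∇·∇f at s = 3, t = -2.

-66

∂²f/∂s² = 0
∂²f/∂t² = 6*(6*t + 1)
∇²f = 36*t + 6
At (3, -2): -66.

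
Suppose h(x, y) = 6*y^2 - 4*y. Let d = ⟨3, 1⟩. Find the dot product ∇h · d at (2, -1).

∂h/∂x = 0
∂h/∂y = 12*y - 4
∇h at (2, -1) = (0, -16)
∇h · d = (0)(3) + (-16)(1) = -16

-16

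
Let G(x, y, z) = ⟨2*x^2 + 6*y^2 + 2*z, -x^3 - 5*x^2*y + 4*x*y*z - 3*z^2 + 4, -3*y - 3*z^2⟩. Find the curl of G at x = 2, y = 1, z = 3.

(∇×G)₁ = ∂G₃/∂y − ∂G₂/∂z = -4*x*y + 6*z - 3
(∇×G)₂ = ∂G₁/∂z − ∂G₃/∂x = 2
(∇×G)₃ = ∂G₂/∂x − ∂G₁/∂y = -3*x^2 - 10*x*y + 4*y*z - 12*y
∇×G = (-4*x*y + 6*z - 3, 2, -3*x^2 - 10*x*y + 4*y*z - 12*y)
At (2, 1, 3): (7, 2, -32).

(7, 2, -32)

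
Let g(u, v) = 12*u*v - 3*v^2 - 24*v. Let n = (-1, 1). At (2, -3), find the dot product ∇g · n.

∂g/∂u = 12*v
∂g/∂v = 12*u - 6*v - 24
∇g at (2, -3) = (-36, 18)
∇g · n = (-36)(-1) + (18)(1) = 54

54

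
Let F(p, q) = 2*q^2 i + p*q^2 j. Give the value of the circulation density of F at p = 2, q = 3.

∂F₂/∂p = q^2
∂F₁/∂q = 4*q
Scalar curl = q^2 - 4*q
At (2, 3): -3.

-3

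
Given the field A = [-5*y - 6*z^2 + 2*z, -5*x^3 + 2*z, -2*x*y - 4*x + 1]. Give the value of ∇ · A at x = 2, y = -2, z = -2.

∂A₁/∂x = 0
∂A₂/∂y = 0
∂A₃/∂z = 0
∇·A = 0
At (2, -2, -2): 0.

0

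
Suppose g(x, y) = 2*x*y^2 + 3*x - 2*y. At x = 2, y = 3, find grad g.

(21, 22)

∂g/∂x = 2*y^2 + 3
∂g/∂y = 4*x*y - 2
∇g = (2*y^2 + 3, 4*x*y - 2)
At (2, 3): (21, 22).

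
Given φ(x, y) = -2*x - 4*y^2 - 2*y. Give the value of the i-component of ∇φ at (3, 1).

(∇φ)_1 = ∂φ/∂x = -2
At (3, 1): -2.

-2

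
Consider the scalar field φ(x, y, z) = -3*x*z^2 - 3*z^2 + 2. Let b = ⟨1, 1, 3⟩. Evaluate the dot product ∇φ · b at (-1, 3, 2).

-12

∂φ/∂x = -3*z^2
∂φ/∂y = 0
∂φ/∂z = -6*x*z - 6*z
∇φ at (-1, 3, 2) = (-12, 0, 0)
∇φ · b = (-12)(1) + (0)(1) + (0)(3) = -12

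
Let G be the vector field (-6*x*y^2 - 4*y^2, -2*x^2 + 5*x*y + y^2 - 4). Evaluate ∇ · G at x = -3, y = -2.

∂G₁/∂x = -6*y^2
∂G₂/∂y = 5*x + 2*y
∇·G = 5*x - 6*y^2 + 2*y
At (-3, -2): -43.

-43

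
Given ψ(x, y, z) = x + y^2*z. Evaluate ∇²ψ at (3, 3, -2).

-4

∂²ψ/∂x² = 0
∂²ψ/∂y² = 2*z
∂²ψ/∂z² = 0
∇²ψ = 2*z
At (3, 3, -2): -4.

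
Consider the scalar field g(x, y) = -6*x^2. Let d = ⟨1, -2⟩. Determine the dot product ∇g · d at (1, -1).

∂g/∂x = -12*x
∂g/∂y = 0
∇g at (1, -1) = (-12, 0)
∇g · d = (-12)(1) + (0)(-2) = -12

-12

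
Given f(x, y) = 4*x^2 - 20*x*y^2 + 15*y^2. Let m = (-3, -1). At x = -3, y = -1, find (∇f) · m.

282

∂f/∂x = 8*x - 20*y^2
∂f/∂y = -40*x*y + 30*y
∇f at (-3, -1) = (-44, -150)
∇f · m = (-44)(-3) + (-150)(-1) = 282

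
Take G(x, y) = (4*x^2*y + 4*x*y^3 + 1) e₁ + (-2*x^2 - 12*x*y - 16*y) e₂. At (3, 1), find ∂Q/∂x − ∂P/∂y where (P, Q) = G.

-96

∂G₂/∂x = -4*x - 12*y
∂G₁/∂y = 4*x^2 + 12*x*y^2
Scalar curl = -4*x^2 - 12*x*y^2 - 4*x - 12*y
At (3, 1): -96.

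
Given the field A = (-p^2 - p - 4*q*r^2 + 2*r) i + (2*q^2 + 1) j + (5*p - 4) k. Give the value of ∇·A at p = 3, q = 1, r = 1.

∂A₁/∂p = -2*p - 1
∂A₂/∂q = 4*q
∂A₃/∂r = 0
∇·A = -2*p + 4*q - 1
At (3, 1, 1): -3.

-3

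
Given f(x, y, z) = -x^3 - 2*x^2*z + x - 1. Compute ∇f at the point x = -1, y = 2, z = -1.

∂f/∂x = -3*x^2 - 4*x*z + 1
∂f/∂y = 0
∂f/∂z = -2*x^2
∇f = (-3*x^2 - 4*x*z + 1, 0, -2*x^2)
At (-1, 2, -1): (-6, 0, -2).

(-6, 0, -2)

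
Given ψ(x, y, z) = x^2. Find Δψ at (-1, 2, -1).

∂²ψ/∂x² = 2
∂²ψ/∂y² = 0
∂²ψ/∂z² = 0
∇²ψ = 2
At (-1, 2, -1): 2.

2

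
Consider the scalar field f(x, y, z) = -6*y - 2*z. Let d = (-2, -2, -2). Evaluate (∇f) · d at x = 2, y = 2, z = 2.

∂f/∂x = 0
∂f/∂y = -6
∂f/∂z = -2
∇f at (2, 2, 2) = (0, -6, -2)
∇f · d = (0)(-2) + (-6)(-2) + (-2)(-2) = 16

16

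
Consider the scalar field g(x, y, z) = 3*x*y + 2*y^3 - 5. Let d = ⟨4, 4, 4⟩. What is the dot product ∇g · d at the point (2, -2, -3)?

96

∂g/∂x = 3*y
∂g/∂y = 3*x + 6*y^2
∂g/∂z = 0
∇g at (2, -2, -3) = (-6, 30, 0)
∇g · d = (-6)(4) + (30)(4) + (0)(4) = 96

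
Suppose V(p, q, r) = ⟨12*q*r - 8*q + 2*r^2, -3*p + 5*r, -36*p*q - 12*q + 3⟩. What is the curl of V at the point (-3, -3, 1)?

(∇×V)₁ = ∂V₃/∂q − ∂V₂/∂r = -36*p - 17
(∇×V)₂ = ∂V₁/∂r − ∂V₃/∂p = 48*q + 4*r
(∇×V)₃ = ∂V₂/∂p − ∂V₁/∂q = -12*r + 5
∇×V = (-36*p - 17, 48*q + 4*r, -12*r + 5)
At (-3, -3, 1): (91, -140, -7).

(91, -140, -7)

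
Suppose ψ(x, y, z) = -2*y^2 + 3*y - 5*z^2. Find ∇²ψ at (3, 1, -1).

-14

∂²ψ/∂x² = 0
∂²ψ/∂y² = -4
∂²ψ/∂z² = -10
∇²ψ = -14
At (3, 1, -1): -14.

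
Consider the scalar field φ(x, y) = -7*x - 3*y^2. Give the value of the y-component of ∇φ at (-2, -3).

18

(∇φ)_2 = ∂φ/∂y = -6*y
At (-2, -3): 18.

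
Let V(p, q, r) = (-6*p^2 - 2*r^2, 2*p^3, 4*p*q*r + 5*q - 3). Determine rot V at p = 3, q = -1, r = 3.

(41, 0, 54)

(∇×V)₁ = ∂V₃/∂q − ∂V₂/∂r = 4*p*r + 5
(∇×V)₂ = ∂V₁/∂r − ∂V₃/∂p = -4*q*r - 4*r
(∇×V)₃ = ∂V₂/∂p − ∂V₁/∂q = 6*p^2
∇×V = (4*p*r + 5, -4*q*r - 4*r, 6*p^2)
At (3, -1, 3): (41, 0, 54).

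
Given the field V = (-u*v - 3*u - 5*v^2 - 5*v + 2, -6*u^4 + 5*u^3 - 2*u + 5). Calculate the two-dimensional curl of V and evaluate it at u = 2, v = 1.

-117

∂V₂/∂u = -24*u^3 + 15*u^2 - 2
∂V₁/∂v = -u - 10*v - 5
Scalar curl = -24*u^3 + 15*u^2 + u + 10*v + 3
At (2, 1): -117.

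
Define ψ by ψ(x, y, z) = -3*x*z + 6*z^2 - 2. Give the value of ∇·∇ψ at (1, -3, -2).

∂²ψ/∂x² = 0
∂²ψ/∂y² = 0
∂²ψ/∂z² = 12
∇²ψ = 12
At (1, -3, -2): 12.

12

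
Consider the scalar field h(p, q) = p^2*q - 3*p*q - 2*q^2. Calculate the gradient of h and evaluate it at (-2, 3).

(-21, -2)

∂h/∂p = 2*p*q - 3*q
∂h/∂q = p^2 - 3*p - 4*q
∇h = (2*p*q - 3*q, p^2 - 3*p - 4*q)
At (-2, 3): (-21, -2).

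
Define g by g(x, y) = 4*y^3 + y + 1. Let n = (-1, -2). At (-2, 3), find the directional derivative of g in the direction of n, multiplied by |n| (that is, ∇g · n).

-218

∂g/∂x = 0
∂g/∂y = 12*y^2 + 1
∇g at (-2, 3) = (0, 109)
∇g · n = (0)(-1) + (109)(-2) = -218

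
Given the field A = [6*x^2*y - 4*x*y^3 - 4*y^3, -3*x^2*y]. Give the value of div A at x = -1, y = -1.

13

∂A₁/∂x = 12*x*y - 4*y^3
∂A₂/∂y = -3*x^2
∇·A = -3*x^2 + 12*x*y - 4*y^3
At (-1, -1): 13.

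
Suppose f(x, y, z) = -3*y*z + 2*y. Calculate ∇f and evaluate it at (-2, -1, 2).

∂f/∂x = 0
∂f/∂y = -3*z + 2
∂f/∂z = -3*y
∇f = (0, -3*z + 2, -3*y)
At (-2, -1, 2): (0, -4, 3).

(0, -4, 3)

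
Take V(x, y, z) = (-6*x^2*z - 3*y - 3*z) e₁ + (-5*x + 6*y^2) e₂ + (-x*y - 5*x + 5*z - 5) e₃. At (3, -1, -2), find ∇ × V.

(-3, -53, -2)

(∇×V)₁ = ∂V₃/∂y − ∂V₂/∂z = -x
(∇×V)₂ = ∂V₁/∂z − ∂V₃/∂x = -6*x^2 + y + 2
(∇×V)₃ = ∂V₂/∂x − ∂V₁/∂y = -2
∇×V = (-x, -6*x^2 + y + 2, -2)
At (3, -1, -2): (-3, -53, -2).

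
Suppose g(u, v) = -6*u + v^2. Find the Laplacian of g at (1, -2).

2

∂²g/∂u² = 0
∂²g/∂v² = 2
∇²g = 2
At (1, -2): 2.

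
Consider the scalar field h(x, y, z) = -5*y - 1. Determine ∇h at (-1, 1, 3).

∂h/∂x = 0
∂h/∂y = -5
∂h/∂z = 0
∇h = (0, -5, 0)
At (-1, 1, 3): (0, -5, 0).

(0, -5, 0)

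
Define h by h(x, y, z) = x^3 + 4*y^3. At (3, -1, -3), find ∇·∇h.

∂²h/∂x² = 6*x
∂²h/∂y² = 24*y
∂²h/∂z² = 0
∇²h = 6*x + 24*y
At (3, -1, -3): -6.

-6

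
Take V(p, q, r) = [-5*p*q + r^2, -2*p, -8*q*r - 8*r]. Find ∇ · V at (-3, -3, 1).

∂V₁/∂p = -5*q
∂V₂/∂q = 0
∂V₃/∂r = -8*q - 8
∇·V = -13*q - 8
At (-3, -3, 1): 31.

31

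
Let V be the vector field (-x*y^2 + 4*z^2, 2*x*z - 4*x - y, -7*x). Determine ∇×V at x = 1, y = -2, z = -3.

(∇×V)₁ = ∂V₃/∂y − ∂V₂/∂z = -2*x
(∇×V)₂ = ∂V₁/∂z − ∂V₃/∂x = 8*z + 7
(∇×V)₃ = ∂V₂/∂x − ∂V₁/∂y = 2*x*y + 2*z - 4
∇×V = (-2*x, 8*z + 7, 2*x*y + 2*z - 4)
At (1, -2, -3): (-2, -17, -14).

(-2, -17, -14)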